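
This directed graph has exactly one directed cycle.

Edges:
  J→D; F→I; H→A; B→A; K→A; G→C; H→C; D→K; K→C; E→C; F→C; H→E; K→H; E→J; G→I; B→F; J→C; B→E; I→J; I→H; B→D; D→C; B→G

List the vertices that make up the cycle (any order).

D, E, H, J, K

DFS with gray/black marking from D:
D gray
  C gray
  C black
  K gray
    K→C: C black — skip
    A gray
    A black
    H gray
      E gray
        J gray
          J→D: D is gray → back edge
Back edge closes the cycle D → K → H → E → J → D; its vertices are {D, E, H, J, K}.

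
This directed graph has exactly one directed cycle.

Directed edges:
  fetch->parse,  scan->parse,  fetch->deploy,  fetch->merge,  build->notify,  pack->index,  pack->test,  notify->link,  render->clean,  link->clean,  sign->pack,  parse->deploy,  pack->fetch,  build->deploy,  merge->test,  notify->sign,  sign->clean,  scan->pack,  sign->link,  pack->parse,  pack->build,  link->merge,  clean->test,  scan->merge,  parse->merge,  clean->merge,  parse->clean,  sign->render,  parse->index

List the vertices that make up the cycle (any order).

pack, sign, build, notify

DFS with gray/black marking from pack:
pack gray
  test gray
  test black
  parse gray
    merge gray
      merge→test: test black — skip
    merge black
    index gray
    index black
    deploy gray
    deploy black
    clean gray
      clean→merge: merge black — skip
      clean→test: test black — skip
    clean black
  parse black
  pack→index: index black — skip
  fetch gray
    fetch→merge: merge black — skip
    fetch→deploy: deploy black — skip
    fetch→parse: parse black — skip
  fetch black
  build gray
    notify gray
      sign gray
        render gray
          render→clean: clean black — skip
        render black
        sign→clean: clean black — skip
        sign→pack: pack is gray → back edge
Back edge closes the cycle pack → build → notify → sign → pack; its vertices are {pack, sign, build, notify}.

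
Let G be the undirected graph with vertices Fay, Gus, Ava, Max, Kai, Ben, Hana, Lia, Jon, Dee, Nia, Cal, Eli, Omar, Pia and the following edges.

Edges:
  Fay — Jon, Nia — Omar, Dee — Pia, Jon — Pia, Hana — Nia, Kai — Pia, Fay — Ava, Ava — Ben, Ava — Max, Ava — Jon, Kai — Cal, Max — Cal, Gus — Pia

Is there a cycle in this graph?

Yes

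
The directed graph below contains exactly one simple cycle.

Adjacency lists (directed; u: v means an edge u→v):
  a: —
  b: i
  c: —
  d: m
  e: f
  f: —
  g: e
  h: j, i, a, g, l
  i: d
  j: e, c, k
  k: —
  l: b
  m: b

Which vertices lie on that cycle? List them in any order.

DFS with gray/black marking from i:
i gray
  d gray
    m gray
      b gray
        b→i: i is gray → back edge
Back edge closes the cycle i → d → m → b → i; its vertices are {b, d, i, m}.

b, d, i, m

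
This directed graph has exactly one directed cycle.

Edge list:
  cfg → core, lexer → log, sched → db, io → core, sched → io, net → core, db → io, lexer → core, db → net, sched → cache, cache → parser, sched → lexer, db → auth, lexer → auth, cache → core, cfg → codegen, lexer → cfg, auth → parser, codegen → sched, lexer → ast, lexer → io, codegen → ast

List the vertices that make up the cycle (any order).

DFS with gray/black marking from codegen:
codegen gray
  ast gray
  ast black
  sched gray
    io gray
      core gray
      core black
    io black
    lexer gray
      auth gray
        parser gray
        parser black
      auth black
      log gray
      log black
      lexer→ast: ast black — skip
      lexer→core: core black — skip
      cfg gray
        cfg→codegen: codegen is gray → back edge
Back edge closes the cycle codegen → sched → lexer → cfg → codegen; its vertices are {cfg, lexer, sched, codegen}.

cfg, lexer, sched, codegen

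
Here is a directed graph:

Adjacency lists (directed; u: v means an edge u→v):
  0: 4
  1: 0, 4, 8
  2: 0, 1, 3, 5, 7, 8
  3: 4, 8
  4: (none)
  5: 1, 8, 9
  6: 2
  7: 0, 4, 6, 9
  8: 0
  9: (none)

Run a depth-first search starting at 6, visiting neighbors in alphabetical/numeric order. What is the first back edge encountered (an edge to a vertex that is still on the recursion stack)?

7→6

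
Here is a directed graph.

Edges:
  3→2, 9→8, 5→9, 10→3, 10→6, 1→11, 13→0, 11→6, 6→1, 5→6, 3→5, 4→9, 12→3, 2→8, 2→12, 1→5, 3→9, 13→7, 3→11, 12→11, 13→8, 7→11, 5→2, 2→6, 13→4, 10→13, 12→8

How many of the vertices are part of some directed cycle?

7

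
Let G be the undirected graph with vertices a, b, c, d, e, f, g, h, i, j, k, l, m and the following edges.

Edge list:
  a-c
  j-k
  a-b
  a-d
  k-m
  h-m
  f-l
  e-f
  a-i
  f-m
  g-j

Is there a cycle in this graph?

No

DFS, tracking each vertex's parent; an edge to a visited non-parent vertex closes a cycle.
Start from e:
visit e (parent –)
  visit f (parent e)
    visit l (parent f)
      l–f: parent, skip
    visit m (parent f)
      m–f: parent, skip
      visit k (parent m)
        visit j (parent k)
          j–k: parent, skip
          visit g (parent j)
            g–j: parent, skip
        k–m: parent, skip
      visit h (parent m)
        h–m: parent, skip
    f–e: parent, skip
visit a (parent –)
  visit i (parent a)
    i–a: parent, skip
  visit b (parent a)
    b–a: parent, skip
  visit d (parent a)
    d–a: parent, skip
  visit c (parent a)
    c–a: parent, skip
No non-parent visited neighbor found — the graph is a forest.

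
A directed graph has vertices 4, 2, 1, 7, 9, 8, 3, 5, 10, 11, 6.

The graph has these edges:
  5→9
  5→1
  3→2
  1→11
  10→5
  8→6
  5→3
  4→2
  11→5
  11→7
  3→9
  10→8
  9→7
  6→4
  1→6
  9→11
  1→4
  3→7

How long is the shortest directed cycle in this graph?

3

For each vertex v, BFS finds the shortest path from v back to v.
The shortest such closed walk is 5 → 1 → 11 → 5, length 3.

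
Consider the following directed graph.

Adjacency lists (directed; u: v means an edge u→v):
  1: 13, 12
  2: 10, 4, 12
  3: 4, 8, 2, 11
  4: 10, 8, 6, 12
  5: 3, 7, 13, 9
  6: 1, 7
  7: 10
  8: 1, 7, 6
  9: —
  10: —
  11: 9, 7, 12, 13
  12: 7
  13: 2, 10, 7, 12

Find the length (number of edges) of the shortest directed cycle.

For each vertex v, BFS finds the shortest path from v back to v.
The shortest such closed walk is 4 → 6 → 1 → 13 → 2 → 4, length 5.

5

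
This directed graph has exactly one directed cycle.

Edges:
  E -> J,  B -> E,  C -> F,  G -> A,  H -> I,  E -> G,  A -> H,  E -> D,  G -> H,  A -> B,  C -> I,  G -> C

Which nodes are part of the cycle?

DFS with gray/black marking from E:
E gray
  G gray
    C gray
      I gray
      I black
      F gray
      F black
    C black
    H gray
      H→I: I black — skip
    H black
    A gray
      A→H: H black — skip
      B gray
        B→E: E is gray → back edge
Back edge closes the cycle E → G → A → B → E; its vertices are {A, B, E, G}.

A, B, E, G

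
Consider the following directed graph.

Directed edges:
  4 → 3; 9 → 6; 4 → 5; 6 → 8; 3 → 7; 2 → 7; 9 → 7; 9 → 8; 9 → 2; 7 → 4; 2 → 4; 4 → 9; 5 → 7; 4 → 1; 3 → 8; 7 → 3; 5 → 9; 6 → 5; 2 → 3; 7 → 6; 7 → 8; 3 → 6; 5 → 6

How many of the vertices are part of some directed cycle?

7

A vertex is on a directed cycle iff it belongs to a strongly connected component of size ≥ 2 (or has a self-loop).
The vertices on cycles are {2, 3, 4, 5, 6, 7, 9} — 7 in total.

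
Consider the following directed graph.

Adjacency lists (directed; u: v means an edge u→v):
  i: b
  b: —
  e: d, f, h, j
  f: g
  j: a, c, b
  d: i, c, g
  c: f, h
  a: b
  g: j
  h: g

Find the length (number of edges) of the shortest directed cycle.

4

For each vertex v, BFS finds the shortest path from v back to v.
The shortest such closed walk is h → g → j → c → h, length 4.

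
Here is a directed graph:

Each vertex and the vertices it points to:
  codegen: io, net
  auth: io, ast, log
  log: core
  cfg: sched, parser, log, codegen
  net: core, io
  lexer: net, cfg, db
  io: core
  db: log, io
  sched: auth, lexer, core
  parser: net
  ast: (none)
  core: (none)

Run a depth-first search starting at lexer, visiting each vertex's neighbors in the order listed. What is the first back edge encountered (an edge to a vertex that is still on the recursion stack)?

sched->lexer

DFS from lexer (visiting each vertex's neighbors in the order listed); mark gray on enter, black on exit:
lexer gray
  net gray
    core gray
    core black
    io gray
      io→core: core black — skip
    io black
  net black
  cfg gray
    sched gray
      auth gray
        auth→io: io black — skip
        ast gray
        ast black
        log gray
          log→core: core black — skip
        log black
      auth black
      sched→lexer: lexer is gray → back edge
First back edge: sched → lexer.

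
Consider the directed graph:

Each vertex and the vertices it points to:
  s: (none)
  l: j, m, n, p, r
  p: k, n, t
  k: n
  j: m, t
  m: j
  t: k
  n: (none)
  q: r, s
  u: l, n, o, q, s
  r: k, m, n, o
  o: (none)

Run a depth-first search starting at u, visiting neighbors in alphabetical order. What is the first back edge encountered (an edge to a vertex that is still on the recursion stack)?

DFS from u (visiting neighbors in alphabetical order); mark gray on enter, black on exit:
u gray
  l gray
    j gray
      m gray
        m→j: j is gray → back edge
First back edge: m → j.

m→j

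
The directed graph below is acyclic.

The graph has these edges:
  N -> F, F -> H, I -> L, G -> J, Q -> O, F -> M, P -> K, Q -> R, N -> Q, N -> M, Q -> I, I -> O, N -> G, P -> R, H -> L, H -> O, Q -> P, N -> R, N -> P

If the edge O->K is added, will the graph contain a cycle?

No

Adding O→K creates a cycle iff K can already reach O.
Explore from K: no path reaches O. The graph stays acyclic.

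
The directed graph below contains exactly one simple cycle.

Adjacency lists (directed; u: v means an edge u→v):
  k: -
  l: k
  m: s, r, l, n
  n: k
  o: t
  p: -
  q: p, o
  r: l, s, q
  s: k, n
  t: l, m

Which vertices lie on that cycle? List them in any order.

m, o, q, r, t

DFS with gray/black marking from m:
m gray
  s gray
    k gray
    k black
    n gray
      n→k: k black — skip
    n black
  s black
  r gray
    l gray
      l→k: k black — skip
    l black
    r→s: s black — skip
    q gray
      p gray
      p black
      o gray
        t gray
          t→l: l black — skip
          t→m: m is gray → back edge
Back edge closes the cycle m → r → q → o → t → m; its vertices are {m, o, q, r, t}.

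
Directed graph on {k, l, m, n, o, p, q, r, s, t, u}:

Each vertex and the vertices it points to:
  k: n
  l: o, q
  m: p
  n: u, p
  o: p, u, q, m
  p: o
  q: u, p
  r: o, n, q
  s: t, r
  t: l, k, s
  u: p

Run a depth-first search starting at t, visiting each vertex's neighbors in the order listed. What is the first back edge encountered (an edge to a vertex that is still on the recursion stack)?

DFS from t (visiting each vertex's neighbors in the order listed); mark gray on enter, black on exit:
t gray
  l gray
    o gray
      p gray
        p→o: o is gray → back edge
First back edge: p → o.

p→o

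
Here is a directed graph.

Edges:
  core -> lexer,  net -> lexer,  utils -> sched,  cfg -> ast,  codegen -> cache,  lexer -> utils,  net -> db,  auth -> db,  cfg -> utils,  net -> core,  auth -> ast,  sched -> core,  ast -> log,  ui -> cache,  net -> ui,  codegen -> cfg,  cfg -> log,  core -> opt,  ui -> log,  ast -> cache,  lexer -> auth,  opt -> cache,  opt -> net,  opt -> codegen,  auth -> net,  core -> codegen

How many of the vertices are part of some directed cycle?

9

A vertex is on a directed cycle iff it belongs to a strongly connected component of size ≥ 2 (or has a self-loop).
The vertices on cycles are {cfg, net, opt, auth, core, lexer, sched, utils, codegen} — 9 in total.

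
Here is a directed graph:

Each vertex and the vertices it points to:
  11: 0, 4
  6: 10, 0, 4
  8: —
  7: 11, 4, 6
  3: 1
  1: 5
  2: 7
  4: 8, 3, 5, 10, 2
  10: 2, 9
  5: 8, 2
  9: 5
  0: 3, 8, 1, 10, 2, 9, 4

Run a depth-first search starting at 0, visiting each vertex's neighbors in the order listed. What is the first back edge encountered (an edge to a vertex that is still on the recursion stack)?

11→0

DFS from 0 (visiting each vertex's neighbors in the order listed); mark gray on enter, black on exit:
0 gray
  3 gray
    1 gray
      5 gray
        8 gray
        8 black
        2 gray
          7 gray
            11 gray
              11→0: 0 is gray → back edge
First back edge: 11 → 0.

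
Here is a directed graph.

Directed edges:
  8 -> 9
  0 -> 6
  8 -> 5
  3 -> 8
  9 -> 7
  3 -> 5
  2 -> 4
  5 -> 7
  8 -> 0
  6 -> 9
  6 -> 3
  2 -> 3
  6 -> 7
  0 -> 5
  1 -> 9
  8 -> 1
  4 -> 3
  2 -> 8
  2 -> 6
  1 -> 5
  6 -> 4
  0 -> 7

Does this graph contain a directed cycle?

DFS with white/gray/black marking, starting from 4:
4 gray
  3 gray
    5 gray
      7 gray
      7 black
    5 black
    8 gray
      0 gray
        0→7: 7 black — skip
        0→5: 5 black — skip
        6 gray
          9 gray
            9→7: 7 black — skip
          9 black
          6→3: 3 is gray → back edge
Back edge found, so a cycle exists: 3 → 8 → 0 → 6 → 3.

Yes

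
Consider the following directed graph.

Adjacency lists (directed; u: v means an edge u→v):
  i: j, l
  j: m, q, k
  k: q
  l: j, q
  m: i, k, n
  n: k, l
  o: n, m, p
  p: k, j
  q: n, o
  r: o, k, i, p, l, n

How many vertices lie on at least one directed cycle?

A vertex is on a directed cycle iff it belongs to a strongly connected component of size ≥ 2 (or has a self-loop).
The vertices on cycles are {i, j, k, l, m, n, o, p, q} — 9 in total.

9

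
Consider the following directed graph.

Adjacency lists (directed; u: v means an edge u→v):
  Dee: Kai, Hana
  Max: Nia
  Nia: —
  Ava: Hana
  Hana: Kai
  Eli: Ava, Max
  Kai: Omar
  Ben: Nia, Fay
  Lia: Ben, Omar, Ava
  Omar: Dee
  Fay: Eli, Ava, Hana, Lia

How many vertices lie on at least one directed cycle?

A vertex is on a directed cycle iff it belongs to a strongly connected component of size ≥ 2 (or has a self-loop).
The vertices on cycles are {Ben, Dee, Fay, Kai, Lia, Hana, Omar} — 7 in total.

7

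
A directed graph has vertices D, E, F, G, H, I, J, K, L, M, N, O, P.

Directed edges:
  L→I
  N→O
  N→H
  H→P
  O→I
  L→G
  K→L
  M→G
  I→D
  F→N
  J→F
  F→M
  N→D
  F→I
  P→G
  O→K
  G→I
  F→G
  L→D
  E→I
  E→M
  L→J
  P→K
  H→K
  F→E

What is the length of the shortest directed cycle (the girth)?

6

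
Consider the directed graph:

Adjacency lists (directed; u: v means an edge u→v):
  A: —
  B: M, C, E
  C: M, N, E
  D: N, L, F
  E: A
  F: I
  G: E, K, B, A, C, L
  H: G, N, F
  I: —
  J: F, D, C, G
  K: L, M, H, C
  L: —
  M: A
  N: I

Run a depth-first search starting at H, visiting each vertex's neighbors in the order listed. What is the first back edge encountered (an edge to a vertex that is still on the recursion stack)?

K->H

DFS from H (visiting each vertex's neighbors in the order listed); mark gray on enter, black on exit:
H gray
  G gray
    E gray
      A gray
      A black
    E black
    K gray
      L gray
      L black
      M gray
        M→A: A black — skip
      M black
      K→H: H is gray → back edge
First back edge: K → H.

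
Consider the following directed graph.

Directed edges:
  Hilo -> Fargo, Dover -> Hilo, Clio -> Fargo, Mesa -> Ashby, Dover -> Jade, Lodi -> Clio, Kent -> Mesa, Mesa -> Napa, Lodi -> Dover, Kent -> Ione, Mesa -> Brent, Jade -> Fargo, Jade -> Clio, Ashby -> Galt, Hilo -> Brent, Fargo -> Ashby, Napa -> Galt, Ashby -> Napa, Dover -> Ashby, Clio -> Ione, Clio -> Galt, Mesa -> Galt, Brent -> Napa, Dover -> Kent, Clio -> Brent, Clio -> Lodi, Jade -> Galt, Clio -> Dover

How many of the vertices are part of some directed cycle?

4

A vertex is on a directed cycle iff it belongs to a strongly connected component of size ≥ 2 (or has a self-loop).
The vertices on cycles are {Clio, Jade, Lodi, Dover} — 4 in total.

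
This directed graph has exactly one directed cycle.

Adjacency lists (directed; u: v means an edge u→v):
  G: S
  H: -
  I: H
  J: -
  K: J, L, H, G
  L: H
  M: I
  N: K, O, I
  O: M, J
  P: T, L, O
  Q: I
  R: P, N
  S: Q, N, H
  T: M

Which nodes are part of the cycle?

G, K, N, S

DFS with gray/black marking from N:
N gray
  K gray
    J gray
    J black
    L gray
      H gray
      H black
    L black
    K→H: H black — skip
    G gray
      S gray
        Q gray
          I gray
            I→H: H black — skip
          I black
        Q black
        S→N: N is gray → back edge
Back edge closes the cycle N → K → G → S → N; its vertices are {G, K, N, S}.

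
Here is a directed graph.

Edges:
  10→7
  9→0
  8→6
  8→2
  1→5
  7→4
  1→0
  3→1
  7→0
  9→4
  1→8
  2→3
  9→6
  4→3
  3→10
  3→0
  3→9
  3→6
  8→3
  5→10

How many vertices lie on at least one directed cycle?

A vertex is on a directed cycle iff it belongs to a strongly connected component of size ≥ 2 (or has a self-loop).
The vertices on cycles are {1, 2, 3, 4, 5, 7, 8, 9, 10} — 9 in total.

9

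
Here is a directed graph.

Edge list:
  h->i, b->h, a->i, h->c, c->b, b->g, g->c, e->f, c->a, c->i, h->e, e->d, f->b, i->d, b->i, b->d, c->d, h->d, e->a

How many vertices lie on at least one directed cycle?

6

A vertex is on a directed cycle iff it belongs to a strongly connected component of size ≥ 2 (or has a self-loop).
The vertices on cycles are {b, c, e, f, g, h} — 6 in total.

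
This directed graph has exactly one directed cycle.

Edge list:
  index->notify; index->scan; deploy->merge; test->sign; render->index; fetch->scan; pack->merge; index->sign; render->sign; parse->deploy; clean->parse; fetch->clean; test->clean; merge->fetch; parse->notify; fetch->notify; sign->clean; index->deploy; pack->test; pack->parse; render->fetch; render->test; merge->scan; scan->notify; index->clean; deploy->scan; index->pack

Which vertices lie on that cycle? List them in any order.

clean, fetch, merge, parse, deploy

DFS with gray/black marking from clean:
clean gray
  parse gray
    deploy gray
      merge gray
        fetch gray
          scan gray
            notify gray
            notify black
          scan black
          fetch→clean: clean is gray → back edge
Back edge closes the cycle clean → parse → deploy → merge → fetch → clean; its vertices are {clean, fetch, merge, parse, deploy}.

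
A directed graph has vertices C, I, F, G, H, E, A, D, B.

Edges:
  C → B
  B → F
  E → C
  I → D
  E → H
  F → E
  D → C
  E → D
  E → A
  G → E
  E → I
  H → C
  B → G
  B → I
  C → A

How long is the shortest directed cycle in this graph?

4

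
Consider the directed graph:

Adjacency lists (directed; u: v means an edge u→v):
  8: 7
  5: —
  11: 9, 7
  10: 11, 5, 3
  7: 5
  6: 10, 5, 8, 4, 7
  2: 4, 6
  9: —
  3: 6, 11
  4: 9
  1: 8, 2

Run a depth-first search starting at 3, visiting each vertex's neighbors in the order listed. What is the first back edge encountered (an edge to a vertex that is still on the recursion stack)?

10->3

DFS from 3 (visiting each vertex's neighbors in the order listed); mark gray on enter, black on exit:
3 gray
  6 gray
    10 gray
      11 gray
        9 gray
        9 black
        7 gray
          5 gray
          5 black
        7 black
      11 black
      10→5: 5 black — skip
      10→3: 3 is gray → back edge
First back edge: 10 → 3.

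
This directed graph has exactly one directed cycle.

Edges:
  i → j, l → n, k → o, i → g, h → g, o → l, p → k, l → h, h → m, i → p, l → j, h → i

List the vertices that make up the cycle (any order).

DFS with gray/black marking from h:
h gray
  g gray
  g black
  m gray
  m black
  i gray
    j gray
    j black
    i→g: g black — skip
    p gray
      k gray
        o gray
          l gray
            n gray
            n black
            l→h: h is gray → back edge
Back edge closes the cycle h → i → p → k → o → l → h; its vertices are {h, i, k, l, o, p}.

h, i, k, l, o, p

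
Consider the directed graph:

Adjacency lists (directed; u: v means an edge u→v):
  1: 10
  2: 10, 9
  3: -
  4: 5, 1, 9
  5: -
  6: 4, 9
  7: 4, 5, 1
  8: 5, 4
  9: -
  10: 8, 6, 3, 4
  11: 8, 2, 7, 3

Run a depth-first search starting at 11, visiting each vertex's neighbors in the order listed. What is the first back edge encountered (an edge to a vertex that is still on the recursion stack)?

10→8

DFS from 11 (visiting each vertex's neighbors in the order listed); mark gray on enter, black on exit:
11 gray
  8 gray
    5 gray
    5 black
    4 gray
      4→5: 5 black — skip
      1 gray
        10 gray
          10→8: 8 is gray → back edge
First back edge: 10 → 8.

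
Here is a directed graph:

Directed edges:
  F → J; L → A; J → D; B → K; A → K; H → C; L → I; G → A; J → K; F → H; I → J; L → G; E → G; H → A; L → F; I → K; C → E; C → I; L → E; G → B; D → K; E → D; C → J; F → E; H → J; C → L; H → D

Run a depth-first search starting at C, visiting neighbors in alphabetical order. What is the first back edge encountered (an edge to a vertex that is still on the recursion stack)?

H→C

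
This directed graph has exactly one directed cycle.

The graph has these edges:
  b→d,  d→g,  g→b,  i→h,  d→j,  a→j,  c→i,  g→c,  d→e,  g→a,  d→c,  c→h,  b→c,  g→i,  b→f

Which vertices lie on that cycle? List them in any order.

DFS with gray/black marking from b:
b gray
  f gray
  f black
  c gray
    i gray
      h gray
      h black
    i black
    c→h: h black — skip
  c black
  d gray
    g gray
      a gray
        j gray
        j black
      a black
      g→i: i black — skip
      g→c: c black — skip
      g→b: b is gray → back edge
Back edge closes the cycle b → d → g → b; its vertices are {b, d, g}.

b, d, g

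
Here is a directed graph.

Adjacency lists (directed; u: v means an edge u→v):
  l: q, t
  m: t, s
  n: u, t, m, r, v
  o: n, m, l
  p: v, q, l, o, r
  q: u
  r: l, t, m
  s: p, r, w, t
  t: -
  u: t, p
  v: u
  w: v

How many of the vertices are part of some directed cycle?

11

A vertex is on a directed cycle iff it belongs to a strongly connected component of size ≥ 2 (or has a self-loop).
The vertices on cycles are {l, m, n, o, p, q, r, s, u, v, w} — 11 in total.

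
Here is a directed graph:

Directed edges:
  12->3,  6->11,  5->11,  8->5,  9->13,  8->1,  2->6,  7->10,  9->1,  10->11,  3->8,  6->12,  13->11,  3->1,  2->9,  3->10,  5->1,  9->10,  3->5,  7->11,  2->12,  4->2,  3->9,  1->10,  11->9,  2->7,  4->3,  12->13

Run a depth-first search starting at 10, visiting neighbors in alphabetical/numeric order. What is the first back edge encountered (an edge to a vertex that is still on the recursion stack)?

DFS from 10 (visiting neighbors in alphabetical/numeric order); mark gray on enter, black on exit:
10 gray
  11 gray
    9 gray
      1 gray
        1→10: 10 is gray → back edge
First back edge: 1 → 10.

1→10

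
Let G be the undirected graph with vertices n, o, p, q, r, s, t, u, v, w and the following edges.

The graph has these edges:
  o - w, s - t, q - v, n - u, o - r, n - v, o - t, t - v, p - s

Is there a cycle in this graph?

No

DFS, tracking each vertex's parent; an edge to a visited non-parent vertex closes a cycle.
Start from t:
visit t (parent –)
  visit v (parent t)
    visit n (parent v)
      visit u (parent n)
        u–n: parent, skip
      n–v: parent, skip
    visit q (parent v)
      q–v: parent, skip
    v–t: parent, skip
  visit o (parent t)
    visit w (parent o)
      w–o: parent, skip
    o–t: parent, skip
    visit r (parent o)
      r–o: parent, skip
  visit s (parent t)
    s–t: parent, skip
    visit p (parent s)
      p–s: parent, skip
No non-parent visited neighbor found — the graph is a forest.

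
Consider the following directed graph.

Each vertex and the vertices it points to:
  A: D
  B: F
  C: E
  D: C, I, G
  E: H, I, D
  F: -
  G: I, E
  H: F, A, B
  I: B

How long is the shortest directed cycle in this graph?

3

For each vertex v, BFS finds the shortest path from v back to v.
The shortest such closed walk is E → D → G → E, length 3.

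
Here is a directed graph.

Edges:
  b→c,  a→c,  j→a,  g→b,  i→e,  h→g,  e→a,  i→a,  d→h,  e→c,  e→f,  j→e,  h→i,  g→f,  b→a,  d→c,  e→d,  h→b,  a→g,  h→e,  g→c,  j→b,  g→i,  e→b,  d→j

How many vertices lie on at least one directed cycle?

8

A vertex is on a directed cycle iff it belongs to a strongly connected component of size ≥ 2 (or has a self-loop).
The vertices on cycles are {a, b, d, e, g, h, i, j} — 8 in total.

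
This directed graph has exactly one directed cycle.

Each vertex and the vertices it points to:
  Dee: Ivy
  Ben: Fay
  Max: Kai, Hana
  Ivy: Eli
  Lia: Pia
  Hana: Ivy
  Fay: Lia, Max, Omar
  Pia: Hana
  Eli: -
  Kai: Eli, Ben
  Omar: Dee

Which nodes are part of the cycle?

Ben, Fay, Kai, Max

DFS with gray/black marking from Fay:
Fay gray
  Lia gray
    Pia gray
      Hana gray
        Ivy gray
          Eli gray
          Eli black
        Ivy black
      Hana black
    Pia black
  Lia black
  Max gray
    Kai gray
      Kai→Eli: Eli black — skip
      Ben gray
        Ben→Fay: Fay is gray → back edge
Back edge closes the cycle Fay → Max → Kai → Ben → Fay; its vertices are {Ben, Fay, Kai, Max}.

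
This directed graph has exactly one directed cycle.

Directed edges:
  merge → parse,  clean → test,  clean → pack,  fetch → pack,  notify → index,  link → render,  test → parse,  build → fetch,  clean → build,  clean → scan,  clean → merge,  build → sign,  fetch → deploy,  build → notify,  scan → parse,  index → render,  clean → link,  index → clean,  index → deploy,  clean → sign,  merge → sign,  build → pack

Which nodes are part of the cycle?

build, clean, index, notify

DFS with gray/black marking from clean:
clean gray
  link gray
    render gray
    render black
  link black
  scan gray
    parse gray
    parse black
  scan black
  pack gray
  pack black
  sign gray
  sign black
  build gray
    notify gray
      index gray
        deploy gray
        deploy black
        index→clean: clean is gray → back edge
Back edge closes the cycle clean → build → notify → index → clean; its vertices are {build, clean, index, notify}.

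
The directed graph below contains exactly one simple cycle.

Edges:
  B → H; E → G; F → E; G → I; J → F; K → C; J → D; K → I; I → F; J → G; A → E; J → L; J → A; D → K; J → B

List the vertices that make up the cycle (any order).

DFS with gray/black marking from F:
F gray
  E gray
    G gray
      I gray
        I→F: F is gray → back edge
Back edge closes the cycle F → E → G → I → F; its vertices are {E, F, G, I}.

E, F, G, I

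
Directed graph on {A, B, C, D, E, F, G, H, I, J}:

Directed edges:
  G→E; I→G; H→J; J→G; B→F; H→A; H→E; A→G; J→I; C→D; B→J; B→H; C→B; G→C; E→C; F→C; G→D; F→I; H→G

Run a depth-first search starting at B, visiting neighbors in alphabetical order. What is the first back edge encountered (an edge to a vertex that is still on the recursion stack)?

C->B

DFS from B (visiting neighbors in alphabetical order); mark gray on enter, black on exit:
B gray
  F gray
    C gray
      C→B: B is gray → back edge
First back edge: C → B.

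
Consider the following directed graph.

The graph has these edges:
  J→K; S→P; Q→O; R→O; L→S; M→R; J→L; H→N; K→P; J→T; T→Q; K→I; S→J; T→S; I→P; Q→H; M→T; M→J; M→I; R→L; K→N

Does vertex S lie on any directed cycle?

Yes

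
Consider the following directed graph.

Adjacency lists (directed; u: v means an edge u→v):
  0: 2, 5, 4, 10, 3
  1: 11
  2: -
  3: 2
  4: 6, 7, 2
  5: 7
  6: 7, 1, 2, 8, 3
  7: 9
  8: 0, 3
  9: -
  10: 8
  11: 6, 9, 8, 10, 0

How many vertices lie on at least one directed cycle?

7

A vertex is on a directed cycle iff it belongs to a strongly connected component of size ≥ 2 (or has a self-loop).
The vertices on cycles are {0, 1, 4, 6, 8, 10, 11} — 7 in total.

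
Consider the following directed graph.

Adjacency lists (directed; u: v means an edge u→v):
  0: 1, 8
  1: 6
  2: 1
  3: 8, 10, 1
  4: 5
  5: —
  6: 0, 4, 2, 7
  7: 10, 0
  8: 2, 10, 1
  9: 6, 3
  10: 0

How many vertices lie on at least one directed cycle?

7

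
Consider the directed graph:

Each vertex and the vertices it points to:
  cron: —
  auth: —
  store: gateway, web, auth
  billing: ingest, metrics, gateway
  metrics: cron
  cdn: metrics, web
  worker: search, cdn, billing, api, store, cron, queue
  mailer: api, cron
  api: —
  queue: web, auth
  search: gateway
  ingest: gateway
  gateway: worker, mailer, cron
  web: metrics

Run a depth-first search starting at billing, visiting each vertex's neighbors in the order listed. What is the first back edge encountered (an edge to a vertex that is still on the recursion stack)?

search->gateway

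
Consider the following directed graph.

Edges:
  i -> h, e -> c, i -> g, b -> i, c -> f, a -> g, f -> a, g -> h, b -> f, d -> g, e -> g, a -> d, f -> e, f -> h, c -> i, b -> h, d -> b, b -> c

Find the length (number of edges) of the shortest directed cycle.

3

For each vertex v, BFS finds the shortest path from v back to v.
The shortest such closed walk is f → e → c → f, length 3.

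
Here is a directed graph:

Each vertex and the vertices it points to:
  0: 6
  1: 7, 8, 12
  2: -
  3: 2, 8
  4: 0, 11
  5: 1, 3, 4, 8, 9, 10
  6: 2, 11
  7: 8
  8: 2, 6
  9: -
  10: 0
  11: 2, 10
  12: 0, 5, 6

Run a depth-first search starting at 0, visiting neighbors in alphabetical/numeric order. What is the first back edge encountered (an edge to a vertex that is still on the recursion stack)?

DFS from 0 (visiting neighbors in alphabetical/numeric order); mark gray on enter, black on exit:
0 gray
  6 gray
    2 gray
    2 black
    11 gray
      11→2: 2 black — skip
      10 gray
        10→0: 0 is gray → back edge
First back edge: 10 → 0.

10→0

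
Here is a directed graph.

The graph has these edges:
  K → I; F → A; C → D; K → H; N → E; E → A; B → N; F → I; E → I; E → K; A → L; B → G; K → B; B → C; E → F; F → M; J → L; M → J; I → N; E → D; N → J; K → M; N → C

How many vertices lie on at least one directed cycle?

A vertex is on a directed cycle iff it belongs to a strongly connected component of size ≥ 2 (or has a self-loop).
The vertices on cycles are {B, E, F, I, K, N} — 6 in total.

6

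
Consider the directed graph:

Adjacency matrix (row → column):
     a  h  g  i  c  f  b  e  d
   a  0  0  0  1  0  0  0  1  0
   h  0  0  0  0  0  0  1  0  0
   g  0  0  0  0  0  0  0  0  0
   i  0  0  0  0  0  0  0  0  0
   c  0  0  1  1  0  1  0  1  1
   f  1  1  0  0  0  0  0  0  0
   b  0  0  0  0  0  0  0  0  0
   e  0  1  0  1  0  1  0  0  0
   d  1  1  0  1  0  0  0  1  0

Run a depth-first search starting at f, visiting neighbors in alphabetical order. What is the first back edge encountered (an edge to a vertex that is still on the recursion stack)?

DFS from f (visiting neighbors in alphabetical order); mark gray on enter, black on exit:
f gray
  a gray
    e gray
      e→f: f is gray → back edge
First back edge: e → f.

e->f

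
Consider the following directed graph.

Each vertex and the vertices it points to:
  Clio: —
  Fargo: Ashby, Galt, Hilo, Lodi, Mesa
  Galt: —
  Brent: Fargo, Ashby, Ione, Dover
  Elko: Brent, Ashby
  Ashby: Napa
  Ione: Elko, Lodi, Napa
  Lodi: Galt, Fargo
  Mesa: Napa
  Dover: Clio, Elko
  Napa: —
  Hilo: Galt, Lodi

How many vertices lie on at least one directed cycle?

7

A vertex is on a directed cycle iff it belongs to a strongly connected component of size ≥ 2 (or has a self-loop).
The vertices on cycles are {Elko, Hilo, Ione, Lodi, Brent, Dover, Fargo} — 7 in total.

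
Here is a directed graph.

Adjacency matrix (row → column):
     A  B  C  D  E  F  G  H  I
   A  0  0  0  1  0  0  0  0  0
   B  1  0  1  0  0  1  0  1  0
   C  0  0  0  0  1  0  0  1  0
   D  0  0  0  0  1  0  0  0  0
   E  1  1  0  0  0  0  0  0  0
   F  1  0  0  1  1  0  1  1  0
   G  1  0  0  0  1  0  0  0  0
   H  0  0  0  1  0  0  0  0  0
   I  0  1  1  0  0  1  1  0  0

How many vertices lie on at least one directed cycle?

8

A vertex is on a directed cycle iff it belongs to a strongly connected component of size ≥ 2 (or has a self-loop).
The vertices on cycles are {A, B, C, D, E, F, G, H} — 8 in total.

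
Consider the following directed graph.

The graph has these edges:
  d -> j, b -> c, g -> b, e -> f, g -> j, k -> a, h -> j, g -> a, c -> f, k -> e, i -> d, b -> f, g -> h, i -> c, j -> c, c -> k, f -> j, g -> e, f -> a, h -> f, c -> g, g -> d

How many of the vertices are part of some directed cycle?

9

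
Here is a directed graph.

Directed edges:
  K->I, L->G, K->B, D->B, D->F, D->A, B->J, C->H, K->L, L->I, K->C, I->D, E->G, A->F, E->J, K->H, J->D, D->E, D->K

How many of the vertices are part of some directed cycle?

7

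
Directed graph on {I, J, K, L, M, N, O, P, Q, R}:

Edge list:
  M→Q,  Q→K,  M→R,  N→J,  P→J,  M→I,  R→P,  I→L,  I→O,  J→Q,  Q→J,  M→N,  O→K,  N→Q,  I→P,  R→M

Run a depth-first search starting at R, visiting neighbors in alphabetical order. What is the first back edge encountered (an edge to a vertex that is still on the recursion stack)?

Q->J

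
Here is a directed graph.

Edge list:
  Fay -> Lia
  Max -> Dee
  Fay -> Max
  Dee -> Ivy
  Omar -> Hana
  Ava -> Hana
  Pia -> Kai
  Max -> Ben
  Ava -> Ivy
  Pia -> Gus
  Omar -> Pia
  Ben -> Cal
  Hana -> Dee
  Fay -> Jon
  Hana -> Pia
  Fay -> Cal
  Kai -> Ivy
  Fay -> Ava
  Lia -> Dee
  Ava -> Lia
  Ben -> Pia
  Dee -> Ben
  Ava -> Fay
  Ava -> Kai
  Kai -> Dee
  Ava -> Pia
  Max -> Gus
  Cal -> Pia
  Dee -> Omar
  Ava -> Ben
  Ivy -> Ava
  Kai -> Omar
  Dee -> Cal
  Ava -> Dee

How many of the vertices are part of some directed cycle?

A vertex is on a directed cycle iff it belongs to a strongly connected component of size ≥ 2 (or has a self-loop).
The vertices on cycles are {Ava, Ben, Cal, Dee, Fay, Ivy, Kai, Lia, Max, Pia, Hana, Omar} — 12 in total.

12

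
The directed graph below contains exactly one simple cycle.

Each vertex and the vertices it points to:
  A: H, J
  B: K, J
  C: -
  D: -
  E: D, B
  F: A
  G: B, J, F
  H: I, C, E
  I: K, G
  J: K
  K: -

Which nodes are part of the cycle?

A, F, G, H, I

DFS with gray/black marking from H:
H gray
  I gray
    K gray
    K black
    G gray
      B gray
        B→K: K black — skip
        J gray
          J→K: K black — skip
        J black
      B black
      G→J: J black — skip
      F gray
        A gray
          A→H: H is gray → back edge
Back edge closes the cycle H → I → G → F → A → H; its vertices are {A, F, G, H, I}.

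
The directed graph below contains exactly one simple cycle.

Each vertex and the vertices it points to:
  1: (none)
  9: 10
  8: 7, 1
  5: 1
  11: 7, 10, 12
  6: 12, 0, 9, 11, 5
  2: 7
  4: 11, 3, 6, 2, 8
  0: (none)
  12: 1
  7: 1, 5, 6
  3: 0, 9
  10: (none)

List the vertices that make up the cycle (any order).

DFS with gray/black marking from 6:
6 gray
  12 gray
    1 gray
    1 black
  12 black
  0 gray
  0 black
  9 gray
    10 gray
    10 black
  9 black
  11 gray
    7 gray
      7→1: 1 black — skip
      5 gray
        5→1: 1 black — skip
      5 black
      7→6: 6 is gray → back edge
Back edge closes the cycle 6 → 11 → 7 → 6; its vertices are {6, 7, 11}.

6, 7, 11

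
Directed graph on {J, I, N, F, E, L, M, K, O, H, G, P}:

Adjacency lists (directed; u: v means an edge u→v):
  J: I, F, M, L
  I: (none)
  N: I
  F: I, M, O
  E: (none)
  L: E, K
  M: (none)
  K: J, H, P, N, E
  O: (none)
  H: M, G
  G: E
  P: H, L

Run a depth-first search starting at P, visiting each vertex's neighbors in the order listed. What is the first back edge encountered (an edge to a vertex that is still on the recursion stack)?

J→L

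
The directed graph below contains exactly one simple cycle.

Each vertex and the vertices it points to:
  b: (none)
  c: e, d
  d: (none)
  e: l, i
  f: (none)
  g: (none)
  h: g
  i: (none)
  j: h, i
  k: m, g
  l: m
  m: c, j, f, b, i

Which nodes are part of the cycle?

c, e, l, m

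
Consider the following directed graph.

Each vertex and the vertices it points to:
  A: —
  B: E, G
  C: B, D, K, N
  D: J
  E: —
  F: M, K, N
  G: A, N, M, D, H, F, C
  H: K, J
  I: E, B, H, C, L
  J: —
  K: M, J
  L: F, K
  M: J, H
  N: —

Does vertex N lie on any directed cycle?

N lies on a cycle iff there is a path from N back to itself.
Exploring from N, it never reaches itself; equivalently, its strongly connected component is a singleton.

No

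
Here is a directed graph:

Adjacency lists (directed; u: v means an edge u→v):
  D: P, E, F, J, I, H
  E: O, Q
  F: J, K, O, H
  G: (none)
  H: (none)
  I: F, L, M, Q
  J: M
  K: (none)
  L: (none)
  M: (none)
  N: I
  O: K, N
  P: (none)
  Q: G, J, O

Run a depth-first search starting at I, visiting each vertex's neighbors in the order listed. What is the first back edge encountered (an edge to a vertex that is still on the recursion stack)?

DFS from I (visiting each vertex's neighbors in the order listed); mark gray on enter, black on exit:
I gray
  F gray
    J gray
      M gray
      M black
    J black
    K gray
    K black
    O gray
      O→K: K black — skip
      N gray
        N→I: I is gray → back edge
First back edge: N → I.

N->I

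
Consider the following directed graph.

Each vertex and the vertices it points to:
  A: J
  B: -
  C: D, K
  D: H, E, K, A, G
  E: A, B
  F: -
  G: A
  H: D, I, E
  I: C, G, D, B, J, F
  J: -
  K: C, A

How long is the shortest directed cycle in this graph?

2

For each vertex v, BFS finds the shortest path from v back to v.
The shortest such closed walk is D → H → D, length 2.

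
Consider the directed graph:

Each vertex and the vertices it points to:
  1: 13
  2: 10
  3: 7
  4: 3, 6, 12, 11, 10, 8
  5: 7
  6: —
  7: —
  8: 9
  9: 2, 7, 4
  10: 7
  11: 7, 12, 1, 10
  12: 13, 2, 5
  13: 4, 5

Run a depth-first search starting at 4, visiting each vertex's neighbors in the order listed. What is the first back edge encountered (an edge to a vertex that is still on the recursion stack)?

13->4

DFS from 4 (visiting each vertex's neighbors in the order listed); mark gray on enter, black on exit:
4 gray
  3 gray
    7 gray
    7 black
  3 black
  6 gray
  6 black
  12 gray
    13 gray
      13→4: 4 is gray → back edge
First back edge: 13 → 4.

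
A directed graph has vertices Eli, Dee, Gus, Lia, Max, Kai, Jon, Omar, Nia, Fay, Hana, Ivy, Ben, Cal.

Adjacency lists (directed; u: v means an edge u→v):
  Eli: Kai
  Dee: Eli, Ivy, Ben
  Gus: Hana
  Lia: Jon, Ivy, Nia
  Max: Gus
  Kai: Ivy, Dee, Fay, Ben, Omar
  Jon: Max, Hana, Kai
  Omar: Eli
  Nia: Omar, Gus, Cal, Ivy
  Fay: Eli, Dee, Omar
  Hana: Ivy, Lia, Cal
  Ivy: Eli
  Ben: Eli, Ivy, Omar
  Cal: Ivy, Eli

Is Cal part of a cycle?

No

Cal lies on a cycle iff there is a path from Cal back to itself.
Exploring from Cal, it never reaches itself; equivalently, its strongly connected component is a singleton.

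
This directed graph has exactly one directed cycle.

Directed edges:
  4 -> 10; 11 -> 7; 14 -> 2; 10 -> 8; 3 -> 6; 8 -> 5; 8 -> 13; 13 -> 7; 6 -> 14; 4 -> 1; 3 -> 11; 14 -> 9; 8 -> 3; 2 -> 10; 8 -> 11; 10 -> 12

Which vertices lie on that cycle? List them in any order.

DFS with gray/black marking from 10:
10 gray
  8 gray
    13 gray
      7 gray
      7 black
    13 black
    5 gray
    5 black
    3 gray
      6 gray
        14 gray
          9 gray
          9 black
          2 gray
            2→10: 10 is gray → back edge
Back edge closes the cycle 10 → 8 → 3 → 6 → 14 → 2 → 10; its vertices are {2, 3, 6, 8, 10, 14}.

2, 3, 6, 8, 10, 14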